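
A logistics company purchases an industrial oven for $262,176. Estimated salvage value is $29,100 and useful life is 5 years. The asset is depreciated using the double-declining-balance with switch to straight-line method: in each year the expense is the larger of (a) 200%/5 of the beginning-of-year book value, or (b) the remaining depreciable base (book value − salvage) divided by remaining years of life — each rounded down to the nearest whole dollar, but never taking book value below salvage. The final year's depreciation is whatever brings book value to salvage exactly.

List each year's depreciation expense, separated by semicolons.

$104,870; $62,922; $37,753; $22,652; $4,879

Depreciable base = $262,176 − $29,100 = $233,076.
Year 1: DB = ⌊$262,176 × 200%/5⌋ = $104,870; SL = ⌊$233,076/5⌋ = $46,615 → take DB $104,870. Book value $157,306.
Year 2: DB = ⌊$157,306 × 200%/5⌋ = $62,922; SL = ⌊$128,206/4⌋ = $32,051 → take DB $62,922. Book value $94,384.
Year 3: DB = ⌊$94,384 × 200%/5⌋ = $37,753; SL = ⌊$65,284/3⌋ = $21,761 → take DB $37,753. Book value $56,631.
Year 4: DB = ⌊$56,631 × 200%/5⌋ = $22,652; SL = ⌊$27,531/2⌋ = $13,765 → take DB $22,652. Book value $33,979.
Year 5 (final): $33,979 − $29,100 = $4,879. Book value $29,100.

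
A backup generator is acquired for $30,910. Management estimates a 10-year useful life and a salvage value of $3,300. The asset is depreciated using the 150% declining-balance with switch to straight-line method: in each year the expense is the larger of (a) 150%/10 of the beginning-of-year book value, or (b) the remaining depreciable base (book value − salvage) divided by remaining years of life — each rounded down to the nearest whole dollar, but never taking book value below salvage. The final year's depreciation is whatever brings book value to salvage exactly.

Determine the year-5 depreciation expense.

$2,420

Depreciable base = $30,910 − $3,300 = $27,610.
Year 1: DB = ⌊$30,910 × 150%/10⌋ = $4,636; SL = ⌊$27,610/10⌋ = $2,761 → take DB $4,636. Book value $26,274.
Year 2: DB = ⌊$26,274 × 150%/10⌋ = $3,941; SL = ⌊$22,974/9⌋ = $2,552 → take DB $3,941. Book value $22,333.
Year 3: DB = ⌊$22,333 × 150%/10⌋ = $3,349; SL = ⌊$19,033/8⌋ = $2,379 → take DB $3,349. Book value $18,984.
Year 4: DB = ⌊$18,984 × 150%/10⌋ = $2,847; SL = ⌊$15,684/7⌋ = $2,240 → take DB $2,847. Book value $16,137.
Year 5: DB = ⌊$16,137 × 150%/10⌋ = $2,420; SL = ⌊$12,837/6⌋ = $2,139 → take DB $2,420. Book value $13,717.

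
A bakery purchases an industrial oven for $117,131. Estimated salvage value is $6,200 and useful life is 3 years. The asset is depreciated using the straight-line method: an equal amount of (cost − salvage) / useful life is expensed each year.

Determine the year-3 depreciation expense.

Depreciable base = $117,131 − $6,200 = $110,931.
Annual expense = $110,931 / 3 = $36,977.

$36,977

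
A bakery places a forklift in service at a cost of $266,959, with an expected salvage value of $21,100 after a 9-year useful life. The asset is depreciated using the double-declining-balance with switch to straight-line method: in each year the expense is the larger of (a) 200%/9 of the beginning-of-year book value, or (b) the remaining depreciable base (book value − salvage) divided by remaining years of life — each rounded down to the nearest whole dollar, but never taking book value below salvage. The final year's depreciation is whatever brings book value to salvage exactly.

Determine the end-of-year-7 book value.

$45,967

Depreciable base = $266,959 − $21,100 = $245,859.
Year 1: DB = ⌊$266,959 × 200%/9⌋ = $59,324; SL = ⌊$245,859/9⌋ = $27,317 → take DB $59,324. Book value $207,635.
Year 2: DB = ⌊$207,635 × 200%/9⌋ = $46,141; SL = ⌊$186,535/8⌋ = $23,316 → take DB $46,141. Book value $161,494.
Year 3: DB = ⌊$161,494 × 200%/9⌋ = $35,887; SL = ⌊$140,394/7⌋ = $20,056 → take DB $35,887. Book value $125,607.
Year 4: DB = ⌊$125,607 × 200%/9⌋ = $27,912; SL = ⌊$104,507/6⌋ = $17,417 → take DB $27,912. Book value $97,695.
Year 5: DB = ⌊$97,695 × 200%/9⌋ = $21,710; SL = ⌊$76,595/5⌋ = $15,319 → take DB $21,710. Book value $75,985.
Year 6: DB = ⌊$75,985 × 200%/9⌋ = $16,885; SL = ⌊$54,885/4⌋ = $13,721 → take DB $16,885. Book value $59,100.
Year 7: DB = ⌊$59,100 × 200%/9⌋ = $13,133; SL = ⌊$38,000/3⌋ = $12,666 → take DB $13,133. Book value $45,967.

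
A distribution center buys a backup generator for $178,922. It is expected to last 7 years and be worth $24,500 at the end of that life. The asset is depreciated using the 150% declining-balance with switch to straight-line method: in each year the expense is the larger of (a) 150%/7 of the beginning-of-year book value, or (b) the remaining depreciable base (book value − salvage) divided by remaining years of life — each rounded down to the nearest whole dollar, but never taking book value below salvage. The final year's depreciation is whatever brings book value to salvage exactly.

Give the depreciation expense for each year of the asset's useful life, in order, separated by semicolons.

$38,340; $30,124; $23,669; $18,597; $14,612; $14,540; $14,540

Depreciable base = $178,922 − $24,500 = $154,422.
Year 1: DB = ⌊$178,922 × 150%/7⌋ = $38,340; SL = ⌊$154,422/7⌋ = $22,060 → take DB $38,340. Book value $140,582.
Year 2: DB = ⌊$140,582 × 150%/7⌋ = $30,124; SL = ⌊$116,082/6⌋ = $19,347 → take DB $30,124. Book value $110,458.
Year 3: DB = ⌊$110,458 × 150%/7⌋ = $23,669; SL = ⌊$85,958/5⌋ = $17,191 → take DB $23,669. Book value $86,789.
Year 4: DB = ⌊$86,789 × 150%/7⌋ = $18,597; SL = ⌊$62,289/4⌋ = $15,572 → take DB $18,597. Book value $68,192.
Year 5: DB = ⌊$68,192 × 150%/7⌋ = $14,612; SL = ⌊$43,692/3⌋ = $14,564 → take DB $14,612. Book value $53,580.
Year 6: DB = ⌊$53,580 × 150%/7⌋ = $11,481; SL = ⌊$29,080/2⌋ = $14,540 → take SL $14,540. Book value $39,040.
Year 7 (final): $39,040 − $24,500 = $14,540. Book value $24,500.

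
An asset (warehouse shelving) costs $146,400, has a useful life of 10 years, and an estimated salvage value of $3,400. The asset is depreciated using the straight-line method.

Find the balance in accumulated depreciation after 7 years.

Depreciable base = $146,400 − $3,400 = $143,000.
Annual expense = $143,000 / 10 = $14,300.
End of year 1: book value $132,100.
End of year 2: book value $117,800.
End of year 3: book value $103,500.
End of year 4: book value $89,200.
End of year 5: book value $74,900.
End of year 6: book value $60,600.
End of year 7: book value $46,300.
Accumulated through year 7 = $146,400 − $46,300 = $100,100.

$100,100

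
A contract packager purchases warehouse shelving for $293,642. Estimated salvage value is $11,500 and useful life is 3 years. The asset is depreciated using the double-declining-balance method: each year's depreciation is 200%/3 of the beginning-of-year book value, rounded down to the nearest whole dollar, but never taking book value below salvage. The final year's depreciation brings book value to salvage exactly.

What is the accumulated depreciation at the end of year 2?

$261,015

Depreciable base = $293,642 − $11,500 = $282,142.
Year 1: ⌊$293,642 × 200%/3⌋ = $195,761. Book value $97,881.
Year 2: ⌊$97,881 × 200%/3⌋ = $65,254. Book value $32,627.
Accumulated through year 2 = $293,642 − $32,627 = $261,015.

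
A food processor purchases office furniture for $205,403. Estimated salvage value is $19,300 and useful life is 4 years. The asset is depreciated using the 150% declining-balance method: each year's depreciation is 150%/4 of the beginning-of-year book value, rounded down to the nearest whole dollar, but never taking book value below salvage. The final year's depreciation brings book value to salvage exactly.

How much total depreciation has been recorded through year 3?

Depreciable base = $205,403 − $19,300 = $186,103.
Year 1: ⌊$205,403 × 150%/4⌋ = $77,026. Book value $128,377.
Year 2: ⌊$128,377 × 150%/4⌋ = $48,141. Book value $80,236.
Year 3: ⌊$80,236 × 150%/4⌋ = $30,088. Book value $50,148.
Accumulated through year 3 = $205,403 − $50,148 = $155,255.

$155,255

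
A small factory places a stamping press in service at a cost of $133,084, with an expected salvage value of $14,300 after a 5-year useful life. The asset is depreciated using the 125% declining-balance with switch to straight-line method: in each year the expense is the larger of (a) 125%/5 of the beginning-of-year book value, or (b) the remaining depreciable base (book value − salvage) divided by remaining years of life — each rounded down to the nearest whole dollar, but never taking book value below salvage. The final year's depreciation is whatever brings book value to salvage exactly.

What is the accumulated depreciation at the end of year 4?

$98,597

Depreciable base = $133,084 − $14,300 = $118,784.
Year 1: DB = ⌊$133,084 × 125%/5⌋ = $33,271; SL = ⌊$118,784/5⌋ = $23,756 → take DB $33,271. Book value $99,813.
Year 2: DB = ⌊$99,813 × 125%/5⌋ = $24,953; SL = ⌊$85,513/4⌋ = $21,378 → take DB $24,953. Book value $74,860.
Year 3: DB = ⌊$74,860 × 125%/5⌋ = $18,715; SL = ⌊$60,560/3⌋ = $20,186 → take SL $20,186. Book value $54,674.
Year 4: DB = ⌊$54,674 × 125%/5⌋ = $13,668; SL = ⌊$40,374/2⌋ = $20,187 → take SL $20,187. Book value $34,487.
Accumulated through year 4 = $133,084 − $34,487 = $98,597.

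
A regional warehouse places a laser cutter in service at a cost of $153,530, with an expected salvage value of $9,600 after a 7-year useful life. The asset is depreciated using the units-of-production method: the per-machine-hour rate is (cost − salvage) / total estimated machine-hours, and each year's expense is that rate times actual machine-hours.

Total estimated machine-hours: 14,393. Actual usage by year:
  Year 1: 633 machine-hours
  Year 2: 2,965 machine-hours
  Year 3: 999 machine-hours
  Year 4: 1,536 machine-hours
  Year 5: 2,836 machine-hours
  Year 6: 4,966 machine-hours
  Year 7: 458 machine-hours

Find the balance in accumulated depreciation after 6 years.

Depreciable base = $153,530 − $9,600 = $143,930.
Rate = $143,930 / 14,393 machine-hours = $10 per machine-hour.
Year 1: 633 × $10 = $6,330. Book value $147,200.
Year 2: 2,965 × $10 = $29,650. Book value $117,550.
Year 3: 999 × $10 = $9,990. Book value $107,560.
Year 4: 1,536 × $10 = $15,360. Book value $92,200.
Year 5: 2,836 × $10 = $28,360. Book value $63,840.
Year 6: 4,966 × $10 = $49,660. Book value $14,180.
Accumulated through year 6 = $153,530 − $14,180 = $139,350.

$139,350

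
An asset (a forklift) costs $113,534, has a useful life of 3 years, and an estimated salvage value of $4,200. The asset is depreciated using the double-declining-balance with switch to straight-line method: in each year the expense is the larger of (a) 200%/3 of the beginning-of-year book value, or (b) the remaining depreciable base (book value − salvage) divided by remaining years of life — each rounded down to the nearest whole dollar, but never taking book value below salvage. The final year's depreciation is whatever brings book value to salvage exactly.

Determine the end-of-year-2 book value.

Depreciable base = $113,534 − $4,200 = $109,334.
Year 1: DB = ⌊$113,534 × 200%/3⌋ = $75,689; SL = ⌊$109,334/3⌋ = $36,444 → take DB $75,689. Book value $37,845.
Year 2: DB = ⌊$37,845 × 200%/3⌋ = $25,230; SL = ⌊$33,645/2⌋ = $16,822 → take DB $25,230. Book value $12,615.

$12,615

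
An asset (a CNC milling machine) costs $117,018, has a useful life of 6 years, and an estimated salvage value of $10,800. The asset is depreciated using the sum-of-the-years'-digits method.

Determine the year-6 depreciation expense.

Depreciable base = $117,018 − $10,800 = $106,218.
Sum of the years' digits = 6+5+4+3+2+1 = 21.
Year 1: $106,218 × 6/21 = $30,348. Book value $86,670.
Year 2: $106,218 × 5/21 = $25,290. Book value $61,380.
Year 3: $106,218 × 4/21 = $20,232. Book value $41,148.
Year 4: $106,218 × 3/21 = $15,174. Book value $25,974.
Year 5: $106,218 × 2/21 = $10,116. Book value $15,858.
Year 6: $106,218 × 1/21 = $5,058. Book value $10,800.

$5,058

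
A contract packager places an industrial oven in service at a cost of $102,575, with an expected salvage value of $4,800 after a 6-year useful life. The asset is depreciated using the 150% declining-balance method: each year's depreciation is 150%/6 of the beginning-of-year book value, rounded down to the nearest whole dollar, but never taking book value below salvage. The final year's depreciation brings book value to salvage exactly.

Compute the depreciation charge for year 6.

Depreciable base = $102,575 − $4,800 = $97,775.
Year 1: ⌊$102,575 × 150%/6⌋ = $25,643. Book value $76,932.
Year 2: ⌊$76,932 × 150%/6⌋ = $19,233. Book value $57,699.
Year 3: ⌊$57,699 × 150%/6⌋ = $14,424. Book value $43,275.
Year 4: ⌊$43,275 × 150%/6⌋ = $10,818. Book value $32,457.
Year 5: ⌊$32,457 × 150%/6⌋ = $8,114. Book value $24,343.
Year 6 (final): $24,343 − $4,800 = $19,543. Book value $4,800.

$19,543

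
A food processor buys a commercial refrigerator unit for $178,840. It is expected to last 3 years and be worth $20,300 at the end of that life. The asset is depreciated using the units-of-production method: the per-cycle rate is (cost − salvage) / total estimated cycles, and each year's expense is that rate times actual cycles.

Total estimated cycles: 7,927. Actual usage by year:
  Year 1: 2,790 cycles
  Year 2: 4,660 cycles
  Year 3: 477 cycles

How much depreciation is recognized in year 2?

Depreciable base = $178,840 − $20,300 = $158,540.
Rate = $158,540 / 7,927 cycles = $20 per cycle.
Year 1: 2,790 × $20 = $55,800. Book value $123,040.
Year 2: 4,660 × $20 = $93,200. Book value $29,840.

$93,200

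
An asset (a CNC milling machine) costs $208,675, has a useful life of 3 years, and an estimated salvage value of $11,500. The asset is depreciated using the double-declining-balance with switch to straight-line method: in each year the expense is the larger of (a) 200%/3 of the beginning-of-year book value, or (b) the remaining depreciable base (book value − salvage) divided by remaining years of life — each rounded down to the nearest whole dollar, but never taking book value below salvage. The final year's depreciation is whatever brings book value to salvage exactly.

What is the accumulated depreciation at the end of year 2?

$185,488

Depreciable base = $208,675 − $11,500 = $197,175.
Year 1: DB = ⌊$208,675 × 200%/3⌋ = $139,116; SL = ⌊$197,175/3⌋ = $65,725 → take DB $139,116. Book value $69,559.
Year 2: DB = ⌊$69,559 × 200%/3⌋ = $46,372; SL = ⌊$58,059/2⌋ = $29,029 → take DB $46,372. Book value $23,187.
Accumulated through year 2 = $208,675 − $23,187 = $185,488.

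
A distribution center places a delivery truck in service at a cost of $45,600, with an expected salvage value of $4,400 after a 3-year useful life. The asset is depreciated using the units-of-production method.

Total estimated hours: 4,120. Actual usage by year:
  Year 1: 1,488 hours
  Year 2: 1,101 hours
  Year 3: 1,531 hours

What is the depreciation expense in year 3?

$15,310

Depreciable base = $45,600 − $4,400 = $41,200.
Rate = $41,200 / 4,120 hours = $10 per hour.
Year 1: 1,488 × $10 = $14,880. Book value $30,720.
Year 2: 1,101 × $10 = $11,010. Book value $19,710.
Year 3: 1,531 × $10 = $15,310. Book value $4,400.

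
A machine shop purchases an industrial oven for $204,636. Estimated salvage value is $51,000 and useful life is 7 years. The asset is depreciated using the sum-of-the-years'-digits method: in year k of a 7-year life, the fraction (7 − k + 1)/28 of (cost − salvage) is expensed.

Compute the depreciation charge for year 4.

Depreciable base = $204,636 − $51,000 = $153,636.
Sum of the years' digits = 7+6+5+4+3+2+1 = 28.
Year 1: $153,636 × 7/28 = $38,409. Book value $166,227.
Year 2: $153,636 × 6/28 = $32,922. Book value $133,305.
Year 3: $153,636 × 5/28 = $27,435. Book value $105,870.
Year 4: $153,636 × 4/28 = $21,948. Book value $83,922.

$21,948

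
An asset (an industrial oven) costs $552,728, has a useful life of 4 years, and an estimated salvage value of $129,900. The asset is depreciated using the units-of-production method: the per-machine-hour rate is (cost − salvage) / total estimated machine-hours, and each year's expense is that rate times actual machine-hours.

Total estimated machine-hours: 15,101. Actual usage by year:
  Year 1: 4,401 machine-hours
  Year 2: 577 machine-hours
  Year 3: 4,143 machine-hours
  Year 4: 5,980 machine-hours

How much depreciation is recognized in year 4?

$167,440

Depreciable base = $552,728 − $129,900 = $422,828.
Rate = $422,828 / 15,101 machine-hours = $28 per machine-hour.
Year 1: 4,401 × $28 = $123,228. Book value $429,500.
Year 2: 577 × $28 = $16,156. Book value $413,344.
Year 3: 4,143 × $28 = $116,004. Book value $297,340.
Year 4: 5,980 × $28 = $167,440. Book value $129,900.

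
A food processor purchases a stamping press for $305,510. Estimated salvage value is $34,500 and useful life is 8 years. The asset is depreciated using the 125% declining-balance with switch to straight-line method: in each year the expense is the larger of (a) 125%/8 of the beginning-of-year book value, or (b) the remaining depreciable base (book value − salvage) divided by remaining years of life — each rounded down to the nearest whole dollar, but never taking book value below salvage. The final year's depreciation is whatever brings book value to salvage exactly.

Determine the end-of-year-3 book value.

$183,514

Depreciable base = $305,510 − $34,500 = $271,010.
Year 1: DB = ⌊$305,510 × 125%/8⌋ = $47,735; SL = ⌊$271,010/8⌋ = $33,876 → take DB $47,735. Book value $257,775.
Year 2: DB = ⌊$257,775 × 125%/8⌋ = $40,277; SL = ⌊$223,275/7⌋ = $31,896 → take DB $40,277. Book value $217,498.
Year 3: DB = ⌊$217,498 × 125%/8⌋ = $33,984; SL = ⌊$182,998/6⌋ = $30,499 → take DB $33,984. Book value $183,514.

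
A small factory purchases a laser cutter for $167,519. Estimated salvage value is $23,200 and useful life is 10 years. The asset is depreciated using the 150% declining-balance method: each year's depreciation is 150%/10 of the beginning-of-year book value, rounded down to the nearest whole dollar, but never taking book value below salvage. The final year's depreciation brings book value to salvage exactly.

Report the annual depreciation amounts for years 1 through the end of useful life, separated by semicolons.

Depreciable base = $167,519 − $23,200 = $144,319.
Year 1: ⌊$167,519 × 150%/10⌋ = $25,127. Book value $142,392.
Year 2: ⌊$142,392 × 150%/10⌋ = $21,358. Book value $121,034.
Year 3: ⌊$121,034 × 150%/10⌋ = $18,155. Book value $102,879.
Year 4: ⌊$102,879 × 150%/10⌋ = $15,431. Book value $87,448.
Year 5: ⌊$87,448 × 150%/10⌋ = $13,117. Book value $74,331.
Year 6: ⌊$74,331 × 150%/10⌋ = $11,149. Book value $63,182.
Year 7: ⌊$63,182 × 150%/10⌋ = $9,477. Book value $53,705.
Year 8: ⌊$53,705 × 150%/10⌋ = $8,055. Book value $45,650.
Year 9: ⌊$45,650 × 150%/10⌋ = $6,847. Book value $38,803.
Year 10 (final): $38,803 − $23,200 = $15,603. Book value $23,200.

$25,127; $21,358; $18,155; $15,431; $13,117; $11,149; $9,477; $8,055; $6,847; $15,603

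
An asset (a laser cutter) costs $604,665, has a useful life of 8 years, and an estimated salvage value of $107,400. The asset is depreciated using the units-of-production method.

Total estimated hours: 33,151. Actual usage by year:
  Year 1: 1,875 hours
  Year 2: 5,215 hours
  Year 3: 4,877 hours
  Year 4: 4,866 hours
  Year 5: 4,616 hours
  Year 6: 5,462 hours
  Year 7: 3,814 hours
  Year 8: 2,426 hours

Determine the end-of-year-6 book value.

Depreciable base = $604,665 − $107,400 = $497,265.
Rate = $497,265 / 33,151 hours = $15 per hour.
Year 1: 1,875 × $15 = $28,125. Book value $576,540.
Year 2: 5,215 × $15 = $78,225. Book value $498,315.
Year 3: 4,877 × $15 = $73,155. Book value $425,160.
Year 4: 4,866 × $15 = $72,990. Book value $352,170.
Year 5: 4,616 × $15 = $69,240. Book value $282,930.
Year 6: 5,462 × $15 = $81,930. Book value $201,000.

$201,000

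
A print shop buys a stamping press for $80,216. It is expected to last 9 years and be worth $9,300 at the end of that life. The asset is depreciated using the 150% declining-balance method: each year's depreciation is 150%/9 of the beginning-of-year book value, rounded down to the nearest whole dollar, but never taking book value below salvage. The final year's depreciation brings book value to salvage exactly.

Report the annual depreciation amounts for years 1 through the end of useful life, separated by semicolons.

Depreciable base = $80,216 − $9,300 = $70,916.
Year 1: ⌊$80,216 × 150%/9⌋ = $13,369. Book value $66,847.
Year 2: ⌊$66,847 × 150%/9⌋ = $11,141. Book value $55,706.
Year 3: ⌊$55,706 × 150%/9⌋ = $9,284. Book value $46,422.
Year 4: ⌊$46,422 × 150%/9⌋ = $7,737. Book value $38,685.
Year 5: ⌊$38,685 × 150%/9⌋ = $6,447. Book value $32,238.
Year 6: ⌊$32,238 × 150%/9⌋ = $5,373. Book value $26,865.
Year 7: ⌊$26,865 × 150%/9⌋ = $4,477. Book value $22,388.
Year 8: ⌊$22,388 × 150%/9⌋ = $3,731. Book value $18,657.
Year 9 (final): $18,657 − $9,300 = $9,357. Book value $9,300.

$13,369; $11,141; $9,284; $7,737; $6,447; $5,373; $4,477; $3,731; $9,357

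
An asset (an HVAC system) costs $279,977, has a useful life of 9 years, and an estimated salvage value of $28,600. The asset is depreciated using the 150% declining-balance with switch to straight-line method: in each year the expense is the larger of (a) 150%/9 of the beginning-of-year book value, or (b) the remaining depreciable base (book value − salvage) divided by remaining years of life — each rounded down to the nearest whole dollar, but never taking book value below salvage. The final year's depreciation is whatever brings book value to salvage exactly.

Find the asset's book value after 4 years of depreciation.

$135,021

Depreciable base = $279,977 − $28,600 = $251,377.
Year 1: DB = ⌊$279,977 × 150%/9⌋ = $46,662; SL = ⌊$251,377/9⌋ = $27,930 → take DB $46,662. Book value $233,315.
Year 2: DB = ⌊$233,315 × 150%/9⌋ = $38,885; SL = ⌊$204,715/8⌋ = $25,589 → take DB $38,885. Book value $194,430.
Year 3: DB = ⌊$194,430 × 150%/9⌋ = $32,405; SL = ⌊$165,830/7⌋ = $23,690 → take DB $32,405. Book value $162,025.
Year 4: DB = ⌊$162,025 × 150%/9⌋ = $27,004; SL = ⌊$133,425/6⌋ = $22,237 → take DB $27,004. Book value $135,021.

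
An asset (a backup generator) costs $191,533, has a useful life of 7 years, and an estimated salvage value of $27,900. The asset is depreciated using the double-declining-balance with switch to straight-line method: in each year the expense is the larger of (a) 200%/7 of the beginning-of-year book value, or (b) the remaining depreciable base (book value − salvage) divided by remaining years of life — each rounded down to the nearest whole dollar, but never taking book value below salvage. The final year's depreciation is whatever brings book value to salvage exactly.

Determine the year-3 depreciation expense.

$27,920

Depreciable base = $191,533 − $27,900 = $163,633.
Year 1: DB = ⌊$191,533 × 200%/7⌋ = $54,723; SL = ⌊$163,633/7⌋ = $23,376 → take DB $54,723. Book value $136,810.
Year 2: DB = ⌊$136,810 × 200%/7⌋ = $39,088; SL = ⌊$108,910/6⌋ = $18,151 → take DB $39,088. Book value $97,722.
Year 3: DB = ⌊$97,722 × 200%/7⌋ = $27,920; SL = ⌊$69,822/5⌋ = $13,964 → take DB $27,920. Book value $69,802.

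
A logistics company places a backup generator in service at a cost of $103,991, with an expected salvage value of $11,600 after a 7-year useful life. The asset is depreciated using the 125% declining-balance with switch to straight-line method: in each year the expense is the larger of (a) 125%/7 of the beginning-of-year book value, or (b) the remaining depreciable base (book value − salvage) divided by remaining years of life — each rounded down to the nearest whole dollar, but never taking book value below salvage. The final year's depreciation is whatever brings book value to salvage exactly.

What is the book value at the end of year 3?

Depreciable base = $103,991 − $11,600 = $92,391.
Year 1: DB = ⌊$103,991 × 125%/7⌋ = $18,569; SL = ⌊$92,391/7⌋ = $13,198 → take DB $18,569. Book value $85,422.
Year 2: DB = ⌊$85,422 × 125%/7⌋ = $15,253; SL = ⌊$73,822/6⌋ = $12,303 → take DB $15,253. Book value $70,169.
Year 3: DB = ⌊$70,169 × 125%/7⌋ = $12,530; SL = ⌊$58,569/5⌋ = $11,713 → take DB $12,530. Book value $57,639.

$57,639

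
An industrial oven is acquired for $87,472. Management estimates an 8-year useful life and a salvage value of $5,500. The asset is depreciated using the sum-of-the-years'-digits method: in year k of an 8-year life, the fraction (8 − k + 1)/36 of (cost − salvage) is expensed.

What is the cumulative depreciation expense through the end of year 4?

Depreciable base = $87,472 − $5,500 = $81,972.
Sum of the years' digits = 8+7+6+5+4+3+2+1 = 36.
Year 1: $81,972 × 8/36 = $18,216. Book value $69,256.
Year 2: $81,972 × 7/36 = $15,939. Book value $53,317.
Year 3: $81,972 × 6/36 = $13,662. Book value $39,655.
Year 4: $81,972 × 5/36 = $11,385. Book value $28,270.
Accumulated through year 4 = $87,472 − $28,270 = $59,202.

$59,202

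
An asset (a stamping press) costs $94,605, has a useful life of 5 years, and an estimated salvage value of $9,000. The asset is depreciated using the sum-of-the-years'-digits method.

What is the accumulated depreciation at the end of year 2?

Depreciable base = $94,605 − $9,000 = $85,605.
Sum of the years' digits = 5+4+3+2+1 = 15.
Year 1: $85,605 × 5/15 = $28,535. Book value $66,070.
Year 2: $85,605 × 4/15 = $22,828. Book value $43,242.
Accumulated through year 2 = $94,605 − $43,242 = $51,363.

$51,363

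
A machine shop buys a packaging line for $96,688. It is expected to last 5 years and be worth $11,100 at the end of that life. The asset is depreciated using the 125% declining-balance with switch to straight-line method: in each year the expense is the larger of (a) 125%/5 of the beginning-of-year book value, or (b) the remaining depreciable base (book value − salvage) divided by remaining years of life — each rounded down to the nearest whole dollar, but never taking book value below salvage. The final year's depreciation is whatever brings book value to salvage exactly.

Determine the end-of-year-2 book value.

$54,387

Depreciable base = $96,688 − $11,100 = $85,588.
Year 1: DB = ⌊$96,688 × 125%/5⌋ = $24,172; SL = ⌊$85,588/5⌋ = $17,117 → take DB $24,172. Book value $72,516.
Year 2: DB = ⌊$72,516 × 125%/5⌋ = $18,129; SL = ⌊$61,416/4⌋ = $15,354 → take DB $18,129. Book value $54,387.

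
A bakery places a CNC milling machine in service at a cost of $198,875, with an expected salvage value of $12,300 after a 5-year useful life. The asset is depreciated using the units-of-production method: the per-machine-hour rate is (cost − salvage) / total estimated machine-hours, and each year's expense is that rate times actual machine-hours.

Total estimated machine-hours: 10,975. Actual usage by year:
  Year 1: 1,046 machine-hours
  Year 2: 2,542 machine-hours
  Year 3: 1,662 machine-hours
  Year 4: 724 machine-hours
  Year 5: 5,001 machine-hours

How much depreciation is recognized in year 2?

Depreciable base = $198,875 − $12,300 = $186,575.
Rate = $186,575 / 10,975 machine-hours = $17 per machine-hour.
Year 1: 1,046 × $17 = $17,782. Book value $181,093.
Year 2: 2,542 × $17 = $43,214. Book value $137,879.

$43,214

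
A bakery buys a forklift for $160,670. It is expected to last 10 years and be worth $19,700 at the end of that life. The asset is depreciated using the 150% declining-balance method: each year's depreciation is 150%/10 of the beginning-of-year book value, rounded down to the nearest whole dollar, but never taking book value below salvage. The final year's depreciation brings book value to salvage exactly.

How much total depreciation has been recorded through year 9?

Depreciable base = $160,670 − $19,700 = $140,970.
Year 1: ⌊$160,670 × 150%/10⌋ = $24,100. Book value $136,570.
Year 2: ⌊$136,570 × 150%/10⌋ = $20,485. Book value $116,085.
Year 3: ⌊$116,085 × 150%/10⌋ = $17,412. Book value $98,673.
Year 4: ⌊$98,673 × 150%/10⌋ = $14,800. Book value $83,873.
Year 5: ⌊$83,873 × 150%/10⌋ = $12,580. Book value $71,293.
Year 6: ⌊$71,293 × 150%/10⌋ = $10,693. Book value $60,600.
Year 7: ⌊$60,600 × 150%/10⌋ = $9,090. Book value $51,510.
Year 8: ⌊$51,510 × 150%/10⌋ = $7,726. Book value $43,784.
Year 9: ⌊$43,784 × 150%/10⌋ = $6,567. Book value $37,217.
Accumulated through year 9 = $160,670 − $37,217 = $123,453.

$123,453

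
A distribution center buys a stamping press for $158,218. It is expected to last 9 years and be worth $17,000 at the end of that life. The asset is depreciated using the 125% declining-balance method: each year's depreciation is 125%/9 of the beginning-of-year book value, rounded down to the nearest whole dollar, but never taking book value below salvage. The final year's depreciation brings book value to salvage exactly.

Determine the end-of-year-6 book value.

$64,511

Depreciable base = $158,218 − $17,000 = $141,218.
Year 1: ⌊$158,218 × 125%/9⌋ = $21,974. Book value $136,244.
Year 2: ⌊$136,244 × 125%/9⌋ = $18,922. Book value $117,322.
Year 3: ⌊$117,322 × 125%/9⌋ = $16,294. Book value $101,028.
Year 4: ⌊$101,028 × 125%/9⌋ = $14,031. Book value $86,997.
Year 5: ⌊$86,997 × 125%/9⌋ = $12,082. Book value $74,915.
Year 6: ⌊$74,915 × 125%/9⌋ = $10,404. Book value $64,511.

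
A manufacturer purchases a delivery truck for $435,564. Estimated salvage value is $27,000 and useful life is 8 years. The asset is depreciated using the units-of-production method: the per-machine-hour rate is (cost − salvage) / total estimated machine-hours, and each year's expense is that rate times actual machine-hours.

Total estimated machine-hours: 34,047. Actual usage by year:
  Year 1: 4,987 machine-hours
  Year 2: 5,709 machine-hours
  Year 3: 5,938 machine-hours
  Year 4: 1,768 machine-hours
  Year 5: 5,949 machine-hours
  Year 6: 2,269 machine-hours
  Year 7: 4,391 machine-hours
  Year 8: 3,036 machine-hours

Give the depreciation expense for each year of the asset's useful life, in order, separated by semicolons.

Depreciable base = $435,564 − $27,000 = $408,564.
Rate = $408,564 / 34,047 machine-hours = $12 per machine-hour.
Year 1: 4,987 × $12 = $59,844. Book value $375,720.
Year 2: 5,709 × $12 = $68,508. Book value $307,212.
Year 3: 5,938 × $12 = $71,256. Book value $235,956.
Year 4: 1,768 × $12 = $21,216. Book value $214,740.
Year 5: 5,949 × $12 = $71,388. Book value $143,352.
Year 6: 2,269 × $12 = $27,228. Book value $116,124.
Year 7: 4,391 × $12 = $52,692. Book value $63,432.
Year 8: 3,036 × $12 = $36,432. Book value $27,000.

$59,844; $68,508; $71,256; $21,216; $71,388; $27,228; $52,692; $36,432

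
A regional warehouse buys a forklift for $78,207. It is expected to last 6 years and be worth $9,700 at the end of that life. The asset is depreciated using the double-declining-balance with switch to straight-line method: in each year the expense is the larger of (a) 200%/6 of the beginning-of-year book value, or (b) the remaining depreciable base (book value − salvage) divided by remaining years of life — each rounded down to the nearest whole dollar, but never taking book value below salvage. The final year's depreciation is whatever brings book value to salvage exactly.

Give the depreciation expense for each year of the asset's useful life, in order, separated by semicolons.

Depreciable base = $78,207 − $9,700 = $68,507.
Year 1: DB = ⌊$78,207 × 200%/6⌋ = $26,069; SL = ⌊$68,507/6⌋ = $11,417 → take DB $26,069. Book value $52,138.
Year 2: DB = ⌊$52,138 × 200%/6⌋ = $17,379; SL = ⌊$42,438/5⌋ = $8,487 → take DB $17,379. Book value $34,759.
Year 3: DB = ⌊$34,759 × 200%/6⌋ = $11,586; SL = ⌊$25,059/4⌋ = $6,264 → take DB $11,586. Book value $23,173.
Year 4: DB = ⌊$23,173 × 200%/6⌋ = $7,724; SL = ⌊$13,473/3⌋ = $4,491 → take DB $7,724. Book value $15,449.
Year 5: DB = ⌊$15,449 × 200%/6⌋ = $5,149; SL = ⌊$5,749/2⌋ = $2,874 → take DB $5,149. Book value $10,300.
Year 6 (final): $10,300 − $9,700 = $600. Book value $9,700.

$26,069; $17,379; $11,586; $7,724; $5,149; $600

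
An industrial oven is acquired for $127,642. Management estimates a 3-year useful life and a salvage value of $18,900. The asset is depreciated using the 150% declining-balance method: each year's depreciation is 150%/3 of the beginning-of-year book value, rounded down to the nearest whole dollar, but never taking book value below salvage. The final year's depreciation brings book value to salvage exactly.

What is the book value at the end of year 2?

Depreciable base = $127,642 − $18,900 = $108,742.
Year 1: ⌊$127,642 × 150%/3⌋ = $63,821. Book value $63,821.
Year 2: ⌊$63,821 × 150%/3⌋ = $31,910. Book value $31,911.

$31,911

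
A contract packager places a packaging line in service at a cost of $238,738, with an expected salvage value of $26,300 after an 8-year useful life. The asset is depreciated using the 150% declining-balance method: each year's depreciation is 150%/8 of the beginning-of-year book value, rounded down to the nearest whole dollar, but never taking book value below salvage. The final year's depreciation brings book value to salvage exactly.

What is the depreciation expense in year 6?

Depreciable base = $238,738 − $26,300 = $212,438.
Year 1: ⌊$238,738 × 150%/8⌋ = $44,763. Book value $193,975.
Year 2: ⌊$193,975 × 150%/8⌋ = $36,370. Book value $157,605.
Year 3: ⌊$157,605 × 150%/8⌋ = $29,550. Book value $128,055.
Year 4: ⌊$128,055 × 150%/8⌋ = $24,010. Book value $104,045.
Year 5: ⌊$104,045 × 150%/8⌋ = $19,508. Book value $84,537.
Year 6: ⌊$84,537 × 150%/8⌋ = $15,850. Book value $68,687.

$15,850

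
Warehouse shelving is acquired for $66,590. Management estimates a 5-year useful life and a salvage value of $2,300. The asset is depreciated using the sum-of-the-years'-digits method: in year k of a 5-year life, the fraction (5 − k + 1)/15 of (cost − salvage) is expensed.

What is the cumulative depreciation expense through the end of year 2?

Depreciable base = $66,590 − $2,300 = $64,290.
Sum of the years' digits = 5+4+3+2+1 = 15.
Year 1: $64,290 × 5/15 = $21,430. Book value $45,160.
Year 2: $64,290 × 4/15 = $17,144. Book value $28,016.
Accumulated through year 2 = $66,590 − $28,016 = $38,574.

$38,574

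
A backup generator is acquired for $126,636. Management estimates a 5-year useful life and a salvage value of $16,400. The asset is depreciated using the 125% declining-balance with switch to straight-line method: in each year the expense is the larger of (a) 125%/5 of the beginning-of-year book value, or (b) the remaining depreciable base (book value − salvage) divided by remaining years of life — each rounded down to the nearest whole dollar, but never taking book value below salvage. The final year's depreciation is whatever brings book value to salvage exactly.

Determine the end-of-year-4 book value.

Depreciable base = $126,636 − $16,400 = $110,236.
Year 1: DB = ⌊$126,636 × 125%/5⌋ = $31,659; SL = ⌊$110,236/5⌋ = $22,047 → take DB $31,659. Book value $94,977.
Year 2: DB = ⌊$94,977 × 125%/5⌋ = $23,744; SL = ⌊$78,577/4⌋ = $19,644 → take DB $23,744. Book value $71,233.
Year 3: DB = ⌊$71,233 × 125%/5⌋ = $17,808; SL = ⌊$54,833/3⌋ = $18,277 → take SL $18,277. Book value $52,956.
Year 4: DB = ⌊$52,956 × 125%/5⌋ = $13,239; SL = ⌊$36,556/2⌋ = $18,278 → take SL $18,278. Book value $34,678.

$34,678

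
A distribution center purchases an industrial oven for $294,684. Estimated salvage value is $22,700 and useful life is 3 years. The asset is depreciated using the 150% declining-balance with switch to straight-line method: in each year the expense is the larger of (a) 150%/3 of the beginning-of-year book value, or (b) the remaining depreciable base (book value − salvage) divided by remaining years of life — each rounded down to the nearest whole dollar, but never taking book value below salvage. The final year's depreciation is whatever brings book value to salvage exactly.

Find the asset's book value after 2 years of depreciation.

Depreciable base = $294,684 − $22,700 = $271,984.
Year 1: DB = ⌊$294,684 × 150%/3⌋ = $147,342; SL = ⌊$271,984/3⌋ = $90,661 → take DB $147,342. Book value $147,342.
Year 2: DB = ⌊$147,342 × 150%/3⌋ = $73,671; SL = ⌊$124,642/2⌋ = $62,321 → take DB $73,671. Book value $73,671.

$73,671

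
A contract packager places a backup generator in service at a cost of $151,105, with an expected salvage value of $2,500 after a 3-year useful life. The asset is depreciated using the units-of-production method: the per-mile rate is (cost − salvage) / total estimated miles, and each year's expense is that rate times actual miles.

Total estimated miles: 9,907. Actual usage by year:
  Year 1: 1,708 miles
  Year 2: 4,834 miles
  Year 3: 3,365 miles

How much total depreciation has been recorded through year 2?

Depreciable base = $151,105 − $2,500 = $148,605.
Rate = $148,605 / 9,907 miles = $15 per mile.
Year 1: 1,708 × $15 = $25,620. Book value $125,485.
Year 2: 4,834 × $15 = $72,510. Book value $52,975.
Accumulated through year 2 = $151,105 − $52,975 = $98,130.

$98,130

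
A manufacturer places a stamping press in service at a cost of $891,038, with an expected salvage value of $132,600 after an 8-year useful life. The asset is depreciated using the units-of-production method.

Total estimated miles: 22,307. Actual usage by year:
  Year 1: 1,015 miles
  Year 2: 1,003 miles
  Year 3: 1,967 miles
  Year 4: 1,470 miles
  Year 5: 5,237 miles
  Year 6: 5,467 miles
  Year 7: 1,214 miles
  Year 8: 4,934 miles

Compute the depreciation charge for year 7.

Depreciable base = $891,038 − $132,600 = $758,438.
Rate = $758,438 / 22,307 miles = $34 per mile.
Year 1: 1,015 × $34 = $34,510. Book value $856,528.
Year 2: 1,003 × $34 = $34,102. Book value $822,426.
Year 3: 1,967 × $34 = $66,878. Book value $755,548.
Year 4: 1,470 × $34 = $49,980. Book value $705,568.
Year 5: 5,237 × $34 = $178,058. Book value $527,510.
Year 6: 5,467 × $34 = $185,878. Book value $341,632.
Year 7: 1,214 × $34 = $41,276. Book value $300,356.

$41,276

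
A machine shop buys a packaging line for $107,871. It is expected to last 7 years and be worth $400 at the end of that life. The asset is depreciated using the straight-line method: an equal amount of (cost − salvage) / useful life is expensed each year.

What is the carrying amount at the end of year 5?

Depreciable base = $107,871 − $400 = $107,471.
Annual expense = $107,471 / 7 = $15,353.
End of year 1: book value $92,518.
End of year 2: book value $77,165.
End of year 3: book value $61,812.
End of year 4: book value $46,459.
End of year 5: book value $31,106.

$31,106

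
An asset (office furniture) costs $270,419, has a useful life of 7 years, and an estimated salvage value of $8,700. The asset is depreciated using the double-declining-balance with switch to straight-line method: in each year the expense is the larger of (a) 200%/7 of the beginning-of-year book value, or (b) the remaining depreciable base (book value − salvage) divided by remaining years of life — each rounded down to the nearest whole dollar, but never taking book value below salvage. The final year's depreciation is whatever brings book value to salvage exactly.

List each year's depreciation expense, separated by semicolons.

Depreciable base = $270,419 − $8,700 = $261,719.
Year 1: DB = ⌊$270,419 × 200%/7⌋ = $77,262; SL = ⌊$261,719/7⌋ = $37,388 → take DB $77,262. Book value $193,157.
Year 2: DB = ⌊$193,157 × 200%/7⌋ = $55,187; SL = ⌊$184,457/6⌋ = $30,742 → take DB $55,187. Book value $137,970.
Year 3: DB = ⌊$137,970 × 200%/7⌋ = $39,420; SL = ⌊$129,270/5⌋ = $25,854 → take DB $39,420. Book value $98,550.
Year 4: DB = ⌊$98,550 × 200%/7⌋ = $28,157; SL = ⌊$89,850/4⌋ = $22,462 → take DB $28,157. Book value $70,393.
Year 5: DB = ⌊$70,393 × 200%/7⌋ = $20,112; SL = ⌊$61,693/3⌋ = $20,564 → take SL $20,564. Book value $49,829.
Year 6: DB = ⌊$49,829 × 200%/7⌋ = $14,236; SL = ⌊$41,129/2⌋ = $20,564 → take SL $20,564. Book value $29,265.
Year 7 (final): $29,265 − $8,700 = $20,565. Book value $8,700.

$77,262; $55,187; $39,420; $28,157; $20,564; $20,564; $20,565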